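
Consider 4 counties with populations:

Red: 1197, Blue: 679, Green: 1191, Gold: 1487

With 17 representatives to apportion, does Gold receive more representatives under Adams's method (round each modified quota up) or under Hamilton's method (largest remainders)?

Adams: Red 5, Blue 3, Green 4, Gold 5.
Hamilton: Red 4, Blue 3, Green 4, Gold 6.
Gold gets 5 under Adams and 6 under Hamilton.

Hamilton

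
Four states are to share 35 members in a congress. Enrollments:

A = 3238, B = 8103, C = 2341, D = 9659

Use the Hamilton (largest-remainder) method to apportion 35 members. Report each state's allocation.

A: 5; B: 12; C: 4; D: 14

The standard divisor is 23341/35 ≈ 666.886.
Standard quotas: A 4.8554, B 12.1505, C 3.5103, D 14.4837.
Lower quotas: A 4, B 12, C 3, D 14 (sum 33, leaving 2 seats).
Remainders in descending order: A 0.8554, C 0.5103, D 0.4837, B 0.1505.
Largest remainders: A, C receive the extra seats.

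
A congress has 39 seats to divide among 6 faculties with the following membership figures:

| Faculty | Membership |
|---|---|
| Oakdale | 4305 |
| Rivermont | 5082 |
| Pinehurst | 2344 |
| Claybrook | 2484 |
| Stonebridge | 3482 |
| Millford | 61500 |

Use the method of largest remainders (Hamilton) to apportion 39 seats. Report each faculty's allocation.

Total 79197; standard divisor 79197/39 ≈ 2030.692.
Standard quotas: Oakdale 2.1200, Rivermont 2.5026, Pinehurst 1.1543, Claybrook 1.2232, Stonebridge 1.7147, Millford 30.2852.
Lower quotas: Oakdale 2, Rivermont 2, Pinehurst 1, Claybrook 1, Stonebridge 1, Millford 30 (sum 37, leaving 2 seats).
Remainders in descending order: Stonebridge 0.7147, Rivermont 0.5026, Millford 0.2852, Claybrook 0.2232, Pinehurst 0.1543, Oakdale 0.1200.
The surplus seats go to Stonebridge, Rivermont.

Oakdale: 2; Rivermont: 3; Pinehurst: 1; Claybrook: 1; Stonebridge: 2; Millford: 30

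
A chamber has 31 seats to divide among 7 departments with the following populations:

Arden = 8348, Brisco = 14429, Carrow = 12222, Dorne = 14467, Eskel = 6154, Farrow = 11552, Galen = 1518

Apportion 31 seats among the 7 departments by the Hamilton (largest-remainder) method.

Total 68690; standard divisor 68690/31 ≈ 2215.806.
Standard quotas: Arden 3.7675, Brisco 6.5119, Carrow 5.5158, Dorne 6.5290, Eskel 2.7773, Farrow 5.2135, Galen 0.6851.
Lower quotas: Arden 3, Brisco 6, Carrow 5, Dorne 6, Eskel 2, Farrow 5, Galen 0 (sum 27, leaving 4 seats).
Remainders in descending order: Eskel 0.7773, Arden 0.7675, Galen 0.6851, Dorne 0.5290, Carrow 0.5158, Brisco 0.5119, Farrow 0.2135.
Largest remainders: Eskel, Arden, Galen, Dorne receive the extra seats.

Arden=4, Brisco=6, Carrow=5, Dorne=7, Eskel=3, Farrow=5, Galen=1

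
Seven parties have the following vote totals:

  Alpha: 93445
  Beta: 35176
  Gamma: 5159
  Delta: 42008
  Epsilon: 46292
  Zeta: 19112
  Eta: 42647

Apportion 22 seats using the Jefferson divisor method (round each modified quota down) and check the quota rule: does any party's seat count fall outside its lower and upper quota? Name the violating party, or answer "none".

none

Standard quotas: Alpha 7.243, Beta 2.726, Gamma 0.400, Delta 3.256, Epsilon 3.588, Zeta 1.481, Eta 3.306.
Jefferson allocation: Alpha 8, Beta 3, Gamma 0, Delta 3, Epsilon 4, Zeta 1, Eta 3.
Every allocation lies between the lower and upper quota.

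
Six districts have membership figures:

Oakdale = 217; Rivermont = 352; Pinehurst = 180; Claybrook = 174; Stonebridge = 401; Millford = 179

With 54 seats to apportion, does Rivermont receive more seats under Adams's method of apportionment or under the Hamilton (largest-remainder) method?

Adams: Oakdale 8, Rivermont 12, Pinehurst 7, Claybrook 6, Stonebridge 14, Millford 7.
Hamilton: Oakdale 8, Rivermont 13, Pinehurst 7, Claybrook 6, Stonebridge 14, Millford 6.
Rivermont gets 12 under Adams and 13 under Hamilton.

Hamilton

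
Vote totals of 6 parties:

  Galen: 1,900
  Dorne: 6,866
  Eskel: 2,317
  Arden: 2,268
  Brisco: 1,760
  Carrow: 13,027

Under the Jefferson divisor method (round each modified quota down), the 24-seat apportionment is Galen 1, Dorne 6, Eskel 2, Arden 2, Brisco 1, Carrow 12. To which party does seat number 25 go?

Carrow

Priority for the next seat is population ÷ (current seats + 1).
Priorities: Galen 950.000, Dorne 980.857, Eskel 772.333, Arden 756.000, Brisco 880.000, Carrow 1002.077.
Highest priority: Carrow.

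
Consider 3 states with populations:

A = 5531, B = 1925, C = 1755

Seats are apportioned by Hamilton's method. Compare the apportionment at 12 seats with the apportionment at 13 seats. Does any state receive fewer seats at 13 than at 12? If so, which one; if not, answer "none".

At 12 seats: A 7, B 3, C 2.
At 13 seats: A 8, B 3, C 2.
No state's allocation decreased.

none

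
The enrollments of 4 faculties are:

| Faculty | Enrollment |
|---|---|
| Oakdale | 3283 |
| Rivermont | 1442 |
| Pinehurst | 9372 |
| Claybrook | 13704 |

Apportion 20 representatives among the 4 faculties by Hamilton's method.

Total 27801; standard divisor 27801/20 ≈ 1390.05.
Standard quotas: Oakdale 2.3618, Rivermont 1.0374, Pinehurst 6.7422, Claybrook 9.8586.
Lower quotas: Oakdale 2, Rivermont 1, Pinehurst 6, Claybrook 9 (sum 18, leaving 2 seats).
Remainders in descending order: Claybrook 0.8586, Pinehurst 0.7422, Oakdale 0.3618, Rivermont 0.0374.
Largest remainders: Claybrook, Pinehurst receive the extra seats.

Oakdale=2, Rivermont=1, Pinehurst=7, Claybrook=10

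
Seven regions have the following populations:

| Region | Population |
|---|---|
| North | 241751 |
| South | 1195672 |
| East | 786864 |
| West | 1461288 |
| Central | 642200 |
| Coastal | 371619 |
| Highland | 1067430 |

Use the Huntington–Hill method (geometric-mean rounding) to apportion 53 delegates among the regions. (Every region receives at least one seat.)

With divisor 107798: modified quotas North 2.243, South 11.092, East 7.299, West 13.556, Central 5.957, Coastal 3.447, Highland 9.902.
Geometric-mean thresholds: North √(2·3)=2.449, South √(11·12)=11.489, East √(7·8)=7.483, West √(13·14)=13.491, Central √(5·6)=5.477, Coastal √(3·4)=3.464, Highland √(9·10)=9.487.
Each quota rounded against its threshold gives North 2, South 11, East 7, West 14, Central 6, Coastal 3, Highland 10 (total 53).

North 2; South 11; East 7; West 14; Central 6; Coastal 3; Highland 10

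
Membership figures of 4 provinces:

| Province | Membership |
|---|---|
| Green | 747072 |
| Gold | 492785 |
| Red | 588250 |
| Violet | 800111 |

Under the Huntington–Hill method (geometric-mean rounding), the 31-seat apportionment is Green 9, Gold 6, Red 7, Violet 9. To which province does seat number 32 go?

Violet

Priority for the next seat is population ÷ (√(s·(s+1))).
Priorities: Green 78748.303, Gold 76038.376, Red 78608.213, Violet 84339.105.
Highest priority: Violet.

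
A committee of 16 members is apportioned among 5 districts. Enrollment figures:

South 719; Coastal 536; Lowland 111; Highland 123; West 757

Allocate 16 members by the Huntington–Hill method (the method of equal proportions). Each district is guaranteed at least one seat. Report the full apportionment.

South=5; Coastal=4; Lowland=1; Highland=1; West=5

With divisor 146: modified quotas South 4.925, Coastal 3.671, Lowland 0.760, Highland 0.842, West 5.185.
Geometric-mean thresholds: South √(4·5)=4.472, Coastal √(3·4)=3.464, Lowland (min 1), Highland (min 1), West √(5·6)=5.477.
Each quota rounded against its threshold gives South 5, Coastal 4, Lowland 1, Highland 1, West 5 (total 16).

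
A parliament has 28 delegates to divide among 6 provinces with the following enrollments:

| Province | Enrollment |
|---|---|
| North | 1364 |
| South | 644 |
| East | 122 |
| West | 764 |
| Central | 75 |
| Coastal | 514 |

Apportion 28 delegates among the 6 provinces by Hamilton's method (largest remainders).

North 11; South 5; East 1; West 6; Central 1; Coastal 4

The standard divisor is 3483/28 ≈ 124.393.
Standard quotas: North 10.965, South 5.177, East 0.981, West 6.142, Central 0.603, Coastal 4.132.
Lower quotas: North 10, South 5, East 0, West 6, Central 0, Coastal 4 (sum 25, leaving 3 seats).
Remainders in descending order: East 0.981, North 0.965, Central 0.603, South 0.177, West 0.142, Coastal 0.132.
The surplus seats go to East, North, Central.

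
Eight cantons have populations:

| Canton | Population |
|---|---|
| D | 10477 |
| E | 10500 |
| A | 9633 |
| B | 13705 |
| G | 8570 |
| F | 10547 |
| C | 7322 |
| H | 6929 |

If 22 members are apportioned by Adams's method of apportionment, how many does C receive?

Standard divisor 77683/22 ≈ 3531.045; standard quotas: D 2.967, E 2.974, A 2.728, B 3.881, G 2.427, F 2.987, C 2.074, H 1.962.
Rounding up gives 3, 3, 3, 4, 3, 3, 3, 2 = 24 seats, so the divisor must be adjusted.
With modified divisor 4400: modified quotas D 2.381, E 2.386, A 2.189, B 3.115, G 1.948, F 2.397, C 1.664, H 1.575.
Rounding up: D 3, E 3, A 3, B 4, G 2, F 3, C 2, H 2 (total 22).
C receives 2.

2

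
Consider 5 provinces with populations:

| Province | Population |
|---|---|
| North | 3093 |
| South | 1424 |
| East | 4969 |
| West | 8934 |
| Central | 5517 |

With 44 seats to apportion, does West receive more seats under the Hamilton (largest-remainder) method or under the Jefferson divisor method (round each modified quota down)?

Hamilton: North 6, South 3, East 9, West 16, Central 10.
Jefferson: North 6, South 2, East 9, West 17, Central 10.
West gets 16 under Hamilton and 17 under Jefferson.

Jefferson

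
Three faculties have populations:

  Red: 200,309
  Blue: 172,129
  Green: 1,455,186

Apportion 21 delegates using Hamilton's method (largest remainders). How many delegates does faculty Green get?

The standard divisor is 1827624/21 ≈ 87029.714.
Standard quotas: Red 2.3016, Blue 1.9778, Green 16.7206.
Lower quotas: Red 2, Blue 1, Green 16 (sum 19, leaving 2 seats).
Remainders in descending order: Blue 0.9778, Green 0.7206, Red 0.3016.
The surplus seats go to Blue, Green.
Green receives 17.

17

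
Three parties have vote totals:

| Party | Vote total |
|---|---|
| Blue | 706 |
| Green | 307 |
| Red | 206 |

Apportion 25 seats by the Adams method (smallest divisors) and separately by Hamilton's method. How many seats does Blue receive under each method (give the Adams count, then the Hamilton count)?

14 and 15

Adams: Blue 14, Green 6, Red 5.
Hamilton: Blue 15, Green 6, Red 4.
Blue gets 14 under Adams and 15 under Hamilton.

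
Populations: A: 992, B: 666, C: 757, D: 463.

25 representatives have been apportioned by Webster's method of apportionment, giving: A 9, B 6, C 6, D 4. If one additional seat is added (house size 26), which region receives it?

Priority for the next seat is population ÷ (current seats + 0.5).
Priorities: A 104.421, B 102.462, C 116.462, D 102.889.
Highest priority: C.

C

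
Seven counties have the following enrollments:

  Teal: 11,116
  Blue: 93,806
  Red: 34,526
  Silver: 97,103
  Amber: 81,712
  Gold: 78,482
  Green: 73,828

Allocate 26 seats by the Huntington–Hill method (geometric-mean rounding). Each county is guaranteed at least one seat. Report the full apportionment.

With divisor 18000: modified quotas Teal 0.618, Blue 5.211, Red 1.918, Silver 5.395, Amber 4.540, Gold 4.360, Green 4.102.
Geometric-mean thresholds: Teal (min 1), Blue √(5·6)=5.477, Red √(1·2)=1.414, Silver √(5·6)=5.477, Amber √(4·5)=4.472, Gold √(4·5)=4.472, Green √(4·5)=4.472.
Each quota rounded against its threshold gives Teal 1, Blue 5, Red 2, Silver 5, Amber 5, Gold 4, Green 4 (total 26).

Teal 1, Blue 5, Red 2, Silver 5, Amber 5, Gold 4, Green 4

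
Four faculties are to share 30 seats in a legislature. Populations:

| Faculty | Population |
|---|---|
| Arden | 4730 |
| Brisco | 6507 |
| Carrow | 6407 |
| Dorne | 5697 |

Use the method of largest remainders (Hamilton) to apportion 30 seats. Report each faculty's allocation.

Arden 6, Brisco 9, Carrow 8, Dorne 7

Total 23341; standard divisor 23341/30 ≈ 778.033.
Standard quotas: Arden 6.0794, Brisco 8.3634, Carrow 8.2349, Dorne 7.3223.
Lower quotas: Arden 6, Brisco 8, Carrow 8, Dorne 7 (sum 29, leaving 1 seat).
Remainders in descending order: Brisco 0.3634, Dorne 0.3223, Carrow 0.2349, Arden 0.0794.
Largest remainder: Brisco receives the extra seat.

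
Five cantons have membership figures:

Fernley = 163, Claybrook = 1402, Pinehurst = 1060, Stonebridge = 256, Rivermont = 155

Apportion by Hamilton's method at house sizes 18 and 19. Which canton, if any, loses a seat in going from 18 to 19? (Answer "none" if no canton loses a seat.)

Stonebridge

At 18 seats: Fernley 1, Claybrook 8, Pinehurst 6, Stonebridge 2, Rivermont 1.
At 19 seats: Fernley 1, Claybrook 9, Pinehurst 7, Stonebridge 1, Rivermont 1.
Stonebridge drops from 2 to 1.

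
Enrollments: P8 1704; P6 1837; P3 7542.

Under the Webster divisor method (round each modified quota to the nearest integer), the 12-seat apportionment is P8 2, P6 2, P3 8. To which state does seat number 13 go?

Priority for the next seat is population ÷ (current seats + 0.5).
Priorities: P8 681.600, P6 734.800, P3 887.294.
Highest priority: P3.

P3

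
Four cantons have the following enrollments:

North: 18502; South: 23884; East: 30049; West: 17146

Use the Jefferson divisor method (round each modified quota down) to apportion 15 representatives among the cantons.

North=3, South=4, East=5, West=3

Standard divisor 89581/15 ≈ 5972.067; standard quotas: North 3.098, South 3.999, East 5.032, West 2.871.
Rounding down gives 3, 3, 5, 2 = 13 seats, so the divisor must be adjusted.
With modified divisor 5400: modified quotas North 3.426, South 4.423, East 5.565, West 3.175.
Rounding down: North 3, South 4, East 5, West 3 (total 15).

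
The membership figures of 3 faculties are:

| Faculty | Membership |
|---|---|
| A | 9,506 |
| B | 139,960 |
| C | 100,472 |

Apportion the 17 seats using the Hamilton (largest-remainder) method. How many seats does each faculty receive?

A: 1, B: 9, C: 7

Total 249938; standard divisor 249938/17 ≈ 14702.235.
Standard quotas: A 0.6466, B 9.5196, C 6.8338.
Lower quotas: A 0, B 9, C 6 (sum 15, leaving 2 seats).
Remainders in descending order: C 0.8338, A 0.6466, B 0.5196.
Largest remainders: C, A receive the extra seats.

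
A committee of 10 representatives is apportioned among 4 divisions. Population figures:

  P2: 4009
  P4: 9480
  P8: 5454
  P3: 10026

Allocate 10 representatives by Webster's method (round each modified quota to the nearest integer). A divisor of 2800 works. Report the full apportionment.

With modified divisor 2800: modified quotas P2 1.432, P4 3.386, P8 1.948, P3 3.581.
Rounding to the nearest integer: P2 1, P4 3, P8 2, P3 4 (total 10).

P2: 1, P4: 3, P8: 2, P3: 4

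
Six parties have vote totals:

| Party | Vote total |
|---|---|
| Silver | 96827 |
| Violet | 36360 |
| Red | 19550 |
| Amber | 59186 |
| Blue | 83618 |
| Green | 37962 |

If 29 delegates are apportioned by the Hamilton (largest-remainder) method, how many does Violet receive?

Standard divisor: 333503 ÷ 29 ≈ 11500.103.
Standard quotas: Silver 8.4197, Violet 3.1617, Red 1.7000, Amber 5.1466, Blue 7.2711, Green 3.3010.
Lower quotas: Silver 8, Violet 3, Red 1, Amber 5, Blue 7, Green 3 (sum 27, leaving 2 seats).
Remainders in descending order: Red 0.7000, Silver 0.4197, Green 0.3010, Blue 0.2711, Violet 0.1617, Amber 0.1466.
The surplus seats go to Red, Silver.
Violet receives 3.

3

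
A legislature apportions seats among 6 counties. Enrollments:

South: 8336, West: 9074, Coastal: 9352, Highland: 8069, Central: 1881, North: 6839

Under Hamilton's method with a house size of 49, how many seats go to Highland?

Standard divisor: 43551 ÷ 49 ≈ 888.796.
Standard quotas: South 9.3790, West 10.2093, Coastal 10.5221, Highland 9.0786, Central 2.1163, North 7.6947.
Lower quotas: South 9, West 10, Coastal 10, Highland 9, Central 2, North 7 (sum 47, leaving 2 seats).
Remainders in descending order: North 0.6947, Coastal 0.5221, South 0.3790, West 0.2093, Central 0.1163, Highland 0.0786.
The surplus seats go to North, Coastal.
Highland receives 9.

9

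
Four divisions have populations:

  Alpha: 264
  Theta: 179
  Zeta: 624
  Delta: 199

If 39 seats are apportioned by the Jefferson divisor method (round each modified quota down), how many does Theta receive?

5

Standard divisor 1266/39 ≈ 32.462; standard quotas: Alpha 8.133, Theta 5.514, Zeta 19.223, Delta 6.130.
Rounding down gives 8, 5, 19, 6 = 38 seats, so the divisor must be adjusted.
With modified divisor 30: modified quotas Alpha 8.800, Theta 5.967, Zeta 20.800, Delta 6.633.
Rounding down: Alpha 8, Theta 5, Zeta 20, Delta 6 (total 39).
Theta receives 5.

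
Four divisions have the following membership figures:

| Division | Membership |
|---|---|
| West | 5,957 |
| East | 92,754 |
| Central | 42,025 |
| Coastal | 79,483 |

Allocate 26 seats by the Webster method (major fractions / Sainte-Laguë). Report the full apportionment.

Standard divisor 220219/26 ≈ 8469.962; standard quotas: West 0.703, East 10.951, Central 4.962, Coastal 9.384.
Rounding to the nearest integer gives West 1, East 11, Central 5, Coastal 9 — total 26, matching the house size, so no adjustment is needed.

West 1; East 11; Central 5; Coastal 9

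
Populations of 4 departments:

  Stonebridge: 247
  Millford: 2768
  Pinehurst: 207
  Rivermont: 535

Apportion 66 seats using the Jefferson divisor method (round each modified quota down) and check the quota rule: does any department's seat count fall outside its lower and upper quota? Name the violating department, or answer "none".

Standard quotas: Stonebridge 4.339, Millford 48.626, Pinehurst 3.636, Rivermont 9.398.
Jefferson allocation: Stonebridge 4, Millford 50, Pinehurst 3, Rivermont 9.
Millford has quota 48.626 (lower 48, upper 49) but receives 50 — outside the quota interval.

Millford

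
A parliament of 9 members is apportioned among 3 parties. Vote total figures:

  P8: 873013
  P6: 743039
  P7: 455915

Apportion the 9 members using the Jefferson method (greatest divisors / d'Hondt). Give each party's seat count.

P8: 4; P6: 3; P7: 2

Standard divisor 2071967/9 ≈ 230218.556; standard quotas: P8 3.792, P6 3.228, P7 1.980.
Rounding down gives 3, 3, 1 = 7 seats, so the divisor must be adjusted.
With modified divisor 202000: modified quotas P8 4.322, P6 3.678, P7 2.257.
Rounding down: P8 4, P6 3, P7 2 (total 9).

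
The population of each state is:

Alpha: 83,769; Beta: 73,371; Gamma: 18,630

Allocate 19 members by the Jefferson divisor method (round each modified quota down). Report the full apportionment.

Alpha 9, Beta 8, Gamma 2

Standard divisor 175770/19 ≈ 9251.053; standard quotas: Alpha 9.055, Beta 7.931, Gamma 2.014.
Rounding down gives 9, 7, 2 = 18 seats, so the divisor must be adjusted.
With modified divisor 8800: modified quotas Alpha 9.519, Beta 8.338, Gamma 2.117.
Rounding down: Alpha 9, Beta 8, Gamma 2 (total 19).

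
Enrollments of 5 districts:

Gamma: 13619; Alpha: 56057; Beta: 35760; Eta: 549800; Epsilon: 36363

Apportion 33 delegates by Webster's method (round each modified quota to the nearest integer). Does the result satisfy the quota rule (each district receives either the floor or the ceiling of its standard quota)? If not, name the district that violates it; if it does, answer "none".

Standard quotas: Gamma 0.650, Alpha 2.675, Beta 1.706, Eta 26.234, Epsilon 1.735.
Webster allocation: Gamma 1, Alpha 3, Beta 2, Eta 25, Epsilon 2.
Eta has quota 26.234 (lower 26, upper 27) but receives 25 — outside the quota interval.

Eta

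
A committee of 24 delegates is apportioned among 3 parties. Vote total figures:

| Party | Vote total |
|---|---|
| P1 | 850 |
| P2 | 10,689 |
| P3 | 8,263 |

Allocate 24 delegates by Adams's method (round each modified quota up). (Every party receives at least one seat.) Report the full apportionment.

Standard divisor 19802/24 ≈ 825.083; standard quotas: P1 1.030, P2 12.955, P3 10.015.
Rounding up gives 2, 13, 11 = 26 seats, so the divisor must be adjusted.
With modified divisor 870: modified quotas P1 0.977, P2 12.286, P3 9.498.
Rounding up: P1 1, P2 13, P3 10 (total 24).

P1=1; P2=13; P3=10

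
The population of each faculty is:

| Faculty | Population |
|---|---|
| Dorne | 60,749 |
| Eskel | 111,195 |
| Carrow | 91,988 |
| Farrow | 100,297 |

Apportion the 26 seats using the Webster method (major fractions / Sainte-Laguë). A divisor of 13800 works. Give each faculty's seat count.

Dorne: 4; Eskel: 8; Carrow: 7; Farrow: 7

With modified divisor 13800: modified quotas Dorne 4.402, Eskel 8.058, Carrow 6.666, Farrow 7.268.
Rounding to the nearest integer: Dorne 4, Eskel 8, Carrow 7, Farrow 7 (total 26).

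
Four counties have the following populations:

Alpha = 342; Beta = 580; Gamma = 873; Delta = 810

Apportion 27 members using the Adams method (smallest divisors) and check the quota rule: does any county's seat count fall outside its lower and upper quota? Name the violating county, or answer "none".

Standard quotas: Alpha 3.545, Beta 6.012, Gamma 9.048, Delta 8.395.
Adams allocation: Alpha 4, Beta 6, Gamma 9, Delta 8.
Every allocation lies between the lower and upper quota.

none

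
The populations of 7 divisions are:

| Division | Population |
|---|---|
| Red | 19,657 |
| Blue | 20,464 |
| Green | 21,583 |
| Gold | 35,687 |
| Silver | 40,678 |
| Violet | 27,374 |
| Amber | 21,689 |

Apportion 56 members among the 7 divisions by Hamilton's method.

Red=6, Blue=6, Green=6, Gold=11, Silver=12, Violet=8, Amber=7

Total 187132; standard divisor 187132/56 ≈ 3341.643.
Standard quotas: Red 5.8824, Blue 6.1239, Green 6.4588, Gold 10.6795, Silver 12.1731, Violet 8.1918, Amber 6.4905.
Lower quotas: Red 5, Blue 6, Green 6, Gold 10, Silver 12, Violet 8, Amber 6 (sum 53, leaving 3 seats).
Remainders in descending order: Red 0.8824, Gold 0.6795, Amber 0.4905, Green 0.4588, Violet 0.1918, Silver 0.1731, Blue 0.1239.
Largest remainders: Red, Gold, Amber receive the extra seats.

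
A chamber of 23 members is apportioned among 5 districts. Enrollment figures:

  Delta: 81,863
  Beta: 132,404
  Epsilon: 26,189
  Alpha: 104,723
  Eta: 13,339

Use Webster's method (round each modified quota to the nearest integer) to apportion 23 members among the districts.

Standard divisor 358518/23 ≈ 15587.739; standard quotas: Delta 5.252, Beta 8.494, Epsilon 1.680, Alpha 6.718, Eta 0.856.
Rounding to the nearest integer gives Delta 5, Beta 8, Epsilon 2, Alpha 7, Eta 1 — total 23, matching the house size, so no adjustment is needed.

Delta 5; Beta 8; Epsilon 2; Alpha 7; Eta 1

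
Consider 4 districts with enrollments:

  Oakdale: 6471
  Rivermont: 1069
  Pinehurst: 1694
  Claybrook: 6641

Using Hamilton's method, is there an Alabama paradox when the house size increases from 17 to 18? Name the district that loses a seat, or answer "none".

At 17 seats: Oakdale 7, Rivermont 1, Pinehurst 2, Claybrook 7.
At 18 seats: Oakdale 7, Rivermont 1, Pinehurst 2, Claybrook 8.
No district's allocation decreased.

none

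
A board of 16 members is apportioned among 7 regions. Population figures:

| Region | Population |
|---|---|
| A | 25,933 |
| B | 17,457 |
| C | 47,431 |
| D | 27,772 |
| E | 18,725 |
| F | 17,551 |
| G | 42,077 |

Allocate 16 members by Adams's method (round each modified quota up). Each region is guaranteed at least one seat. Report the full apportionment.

Standard divisor 196946/16 ≈ 12309.125; standard quotas: A 2.107, B 1.418, C 3.853, D 2.256, E 1.521, F 1.426, G 3.418.
Rounding up gives 3, 2, 4, 3, 2, 2, 4 = 20 seats, so the divisor must be adjusted.
With modified divisor 16600: modified quotas A 1.562, B 1.052, C 2.857, D 1.673, E 1.128, F 1.057, G 2.535.
Rounding up: A 2, B 2, C 3, D 2, E 2, F 2, G 3 (total 16).

A 2, B 2, C 3, D 2, E 2, F 2, G 3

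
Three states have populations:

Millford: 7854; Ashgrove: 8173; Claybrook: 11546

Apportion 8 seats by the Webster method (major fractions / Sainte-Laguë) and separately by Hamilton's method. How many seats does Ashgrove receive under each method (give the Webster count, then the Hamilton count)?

Webster: Millford 2, Ashgrove 2, Claybrook 4.
Hamilton: Millford 2, Ashgrove 3, Claybrook 3.
Ashgrove gets 2 under Webster and 3 under Hamilton.

2 and 3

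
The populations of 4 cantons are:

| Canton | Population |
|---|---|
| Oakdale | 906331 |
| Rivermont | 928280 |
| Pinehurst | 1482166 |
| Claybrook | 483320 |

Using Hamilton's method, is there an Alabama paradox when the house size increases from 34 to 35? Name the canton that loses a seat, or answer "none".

Claybrook

At 34 seats: Oakdale 8, Rivermont 8, Pinehurst 13, Claybrook 5.
At 35 seats: Oakdale 8, Rivermont 9, Pinehurst 14, Claybrook 4.
Claybrook drops from 5 to 4.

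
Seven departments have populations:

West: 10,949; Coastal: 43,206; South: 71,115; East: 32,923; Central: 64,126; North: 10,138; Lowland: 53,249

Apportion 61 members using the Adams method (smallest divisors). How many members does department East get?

7

Standard divisor 285706/61 ≈ 4683.705; standard quotas: West 2.338, Coastal 9.225, South 15.183, East 7.029, Central 13.691, North 2.165, Lowland 11.369.
Rounding up gives 3, 10, 16, 8, 14, 3, 12 = 66 seats, so the divisor must be adjusted.
With modified divisor 5000: modified quotas West 2.190, Coastal 8.641, South 14.223, East 6.585, Central 12.825, North 2.028, Lowland 10.650.
Rounding up: West 3, Coastal 9, South 15, East 7, Central 13, North 3, Lowland 11 (total 61).
East receives 7.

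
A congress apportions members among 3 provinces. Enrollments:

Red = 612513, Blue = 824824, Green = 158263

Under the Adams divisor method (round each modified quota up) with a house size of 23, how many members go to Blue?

Standard divisor 1595600/23 ≈ 69373.913; standard quotas: Red 8.829, Blue 11.890, Green 2.281.
Rounding up gives 9, 12, 3 = 24 seats, so the divisor must be adjusted.
With modified divisor 75800: modified quotas Red 8.081, Blue 10.882, Green 2.088.
Rounding up: Red 9, Blue 11, Green 3 (total 23).
Blue receives 11.

11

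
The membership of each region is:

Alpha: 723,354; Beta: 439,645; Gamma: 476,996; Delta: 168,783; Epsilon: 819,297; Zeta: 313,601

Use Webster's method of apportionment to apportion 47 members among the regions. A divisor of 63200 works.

Alpha: 11, Beta: 7, Gamma: 8, Delta: 3, Epsilon: 13, Zeta: 5

With modified divisor 63200: modified quotas Alpha 11.445, Beta 6.956, Gamma 7.547, Delta 2.671, Epsilon 12.964, Zeta 4.962.
Rounding to the nearest integer: Alpha 11, Beta 7, Gamma 8, Delta 3, Epsilon 13, Zeta 5 (total 47).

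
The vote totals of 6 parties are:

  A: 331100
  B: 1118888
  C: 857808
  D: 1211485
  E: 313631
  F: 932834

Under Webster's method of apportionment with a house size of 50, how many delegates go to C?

Standard divisor 4765746/50 ≈ 95314.92; standard quotas: A 3.474, B 11.739, C 9.000, D 12.710, E 3.290, F 9.787.
Rounding to the nearest integer gives A 3, B 12, C 9, D 13, E 3, F 10 — total 50, matching the house size, so no adjustment is needed.
C receives 9.

9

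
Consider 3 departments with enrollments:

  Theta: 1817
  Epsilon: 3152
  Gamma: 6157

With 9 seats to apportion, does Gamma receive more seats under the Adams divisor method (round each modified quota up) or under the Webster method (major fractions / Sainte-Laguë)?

Adams: Theta 2, Epsilon 3, Gamma 4.
Webster: Theta 1, Epsilon 3, Gamma 5.
Gamma gets 4 under Adams and 5 under Webster.

Webster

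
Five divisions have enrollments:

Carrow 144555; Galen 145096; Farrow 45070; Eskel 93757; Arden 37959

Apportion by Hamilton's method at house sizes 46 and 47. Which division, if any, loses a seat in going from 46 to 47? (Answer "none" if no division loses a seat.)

At 46 seats: Carrow 14, Galen 14, Farrow 5, Eskel 9, Arden 4.
At 47 seats: Carrow 15, Galen 15, Farrow 4, Eskel 9, Arden 4.
Farrow drops from 5 to 4.

Farrow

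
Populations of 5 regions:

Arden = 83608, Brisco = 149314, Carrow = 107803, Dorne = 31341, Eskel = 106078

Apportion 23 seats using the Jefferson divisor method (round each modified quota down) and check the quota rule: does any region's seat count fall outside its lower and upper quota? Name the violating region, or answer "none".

none

Standard quotas: Arden 4.022, Brisco 7.182, Carrow 5.186, Dorne 1.508, Eskel 5.103.
Jefferson allocation: Arden 4, Brisco 8, Carrow 5, Dorne 1, Eskel 5.
Every allocation lies between the lower and upper quota.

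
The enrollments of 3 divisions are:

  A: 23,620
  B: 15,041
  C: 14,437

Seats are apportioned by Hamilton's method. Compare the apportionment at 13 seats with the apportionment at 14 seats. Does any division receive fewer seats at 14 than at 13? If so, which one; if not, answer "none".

At 13 seats: A 6, B 4, C 3.
At 14 seats: A 6, B 4, C 4.
No division's allocation decreased.

none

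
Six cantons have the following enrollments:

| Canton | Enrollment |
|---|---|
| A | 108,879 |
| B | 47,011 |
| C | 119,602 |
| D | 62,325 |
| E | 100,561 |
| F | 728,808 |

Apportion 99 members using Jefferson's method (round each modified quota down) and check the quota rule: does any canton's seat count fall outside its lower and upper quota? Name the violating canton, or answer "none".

Standard quotas: A 9.235, B 3.987, C 10.145, D 5.286, E 8.530, F 61.817.
Jefferson allocation: A 9, B 4, C 10, D 5, E 8, F 63.
F has quota 61.817 (lower 61, upper 62) but receives 63 — outside the quota interval.

F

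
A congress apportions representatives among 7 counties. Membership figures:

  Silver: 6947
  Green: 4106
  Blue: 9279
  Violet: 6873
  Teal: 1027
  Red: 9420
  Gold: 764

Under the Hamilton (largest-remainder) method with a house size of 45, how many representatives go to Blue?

Total 38416; standard divisor 38416/45 ≈ 853.689.
Standard quotas: Silver 8.1376, Green 4.8097, Blue 10.8693, Violet 8.0509, Teal 1.2030, Red 11.0345, Gold 0.8949.
Lower quotas: Silver 8, Green 4, Blue 10, Violet 8, Teal 1, Red 11, Gold 0 (sum 42, leaving 3 seats).
Remainders in descending order: Gold 0.8949, Blue 0.8693, Green 0.8097, Teal 0.2030, Silver 0.1376, Violet 0.0509, Red 0.0345.
Largest remainders: Gold, Blue, Green receive the extra seats.
Blue receives 11.

11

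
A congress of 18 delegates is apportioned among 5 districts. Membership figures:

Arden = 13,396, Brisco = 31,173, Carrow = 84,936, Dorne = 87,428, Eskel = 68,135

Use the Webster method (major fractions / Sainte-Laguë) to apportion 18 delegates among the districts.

Arden=1; Brisco=2; Carrow=5; Dorne=6; Eskel=4

Standard divisor 285068/18 ≈ 15837.111; standard quotas: Arden 0.846, Brisco 1.968, Carrow 5.363, Dorne 5.520, Eskel 4.302.
Rounding to the nearest integer gives Arden 1, Brisco 2, Carrow 5, Dorne 6, Eskel 4 — total 18, matching the house size, so no adjustment is needed.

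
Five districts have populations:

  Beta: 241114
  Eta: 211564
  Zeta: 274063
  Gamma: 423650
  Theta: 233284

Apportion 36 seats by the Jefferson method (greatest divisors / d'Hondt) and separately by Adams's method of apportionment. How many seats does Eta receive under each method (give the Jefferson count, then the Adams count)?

Jefferson: Beta 6, Eta 5, Zeta 7, Gamma 12, Theta 6.
Adams: Beta 6, Eta 6, Zeta 7, Gamma 11, Theta 6.
Eta gets 5 under Jefferson and 6 under Adams.

5 and 6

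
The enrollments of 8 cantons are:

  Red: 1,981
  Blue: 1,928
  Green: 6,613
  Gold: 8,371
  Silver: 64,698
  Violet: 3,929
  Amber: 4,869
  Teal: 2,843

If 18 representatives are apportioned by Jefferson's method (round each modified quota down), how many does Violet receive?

0

Standard divisor 95232/18 ≈ 5290.667; standard quotas: Red 0.374, Blue 0.364, Green 1.250, Gold 1.582, Silver 12.229, Violet 0.743, Amber 0.920, Teal 0.537.
Rounding down gives 0, 0, 1, 1, 12, 0, 0, 0 = 14 seats, so the divisor must be adjusted.
With modified divisor 4250: modified quotas Red 0.466, Blue 0.454, Green 1.556, Gold 1.970, Silver 15.223, Violet 0.924, Amber 1.146, Teal 0.669.
Rounding down: Red 0, Blue 0, Green 1, Gold 1, Silver 15, Violet 0, Amber 1, Teal 0 (total 18).
Violet receives 0.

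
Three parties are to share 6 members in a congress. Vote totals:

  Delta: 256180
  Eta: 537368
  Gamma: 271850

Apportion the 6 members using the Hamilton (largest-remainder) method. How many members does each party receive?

The standard divisor is 1065398/6 ≈ 177566.333.
Standard quotas: Delta 1.4427, Eta 3.0263, Gamma 1.5310.
Lower quotas: Delta 1, Eta 3, Gamma 1 (sum 5, leaving 1 seat).
Remainders in descending order: Gamma 0.5310, Delta 0.4427, Eta 0.0263.
The surplus seat goes to Gamma.

Delta=1, Eta=3, Gamma=2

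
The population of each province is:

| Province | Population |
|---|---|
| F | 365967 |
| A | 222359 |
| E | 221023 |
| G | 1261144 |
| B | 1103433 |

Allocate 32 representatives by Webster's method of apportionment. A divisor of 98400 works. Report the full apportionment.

F=4; A=2; E=2; G=13; B=11

With modified divisor 98400: modified quotas F 3.719, A 2.260, E 2.246, G 12.817, B 11.214.
Rounding to the nearest integer: F 4, A 2, E 2, G 13, B 11 (total 32).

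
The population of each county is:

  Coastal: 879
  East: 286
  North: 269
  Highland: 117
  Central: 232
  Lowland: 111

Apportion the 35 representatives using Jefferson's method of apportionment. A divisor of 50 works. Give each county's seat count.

With modified divisor 50: modified quotas Coastal 17.580, East 5.720, North 5.380, Highland 2.340, Central 4.640, Lowland 2.220.
Rounding down: Coastal 17, East 5, North 5, Highland 2, Central 4, Lowland 2 (total 35).

Coastal 17; East 5; North 5; Highland 2; Central 4; Lowland 2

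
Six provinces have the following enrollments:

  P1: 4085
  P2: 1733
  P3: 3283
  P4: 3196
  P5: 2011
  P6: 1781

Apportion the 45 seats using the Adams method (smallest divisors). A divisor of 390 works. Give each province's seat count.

With modified divisor 390: modified quotas P1 10.474, P2 4.444, P3 8.418, P4 8.195, P5 5.156, P6 4.567.
Rounding up: P1 11, P2 5, P3 9, P4 9, P5 6, P6 5 (total 45).

P1 11, P2 5, P3 9, P4 9, P5 6, P6 5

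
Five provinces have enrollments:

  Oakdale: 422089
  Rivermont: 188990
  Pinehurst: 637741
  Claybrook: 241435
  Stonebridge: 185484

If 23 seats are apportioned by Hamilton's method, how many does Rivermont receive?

Standard divisor: 1675739 ÷ 23 ≈ 72858.217.
Standard quotas: Oakdale 5.7933, Rivermont 2.5939, Pinehurst 8.7532, Claybrook 3.3138, Stonebridge 2.5458.
Lower quotas: Oakdale 5, Rivermont 2, Pinehurst 8, Claybrook 3, Stonebridge 2 (sum 20, leaving 3 seats).
Remainders in descending order: Oakdale 0.7933, Pinehurst 0.7532, Rivermont 0.5939, Stonebridge 0.5458, Claybrook 0.3138.
The surplus seats go to Oakdale, Pinehurst, Rivermont.
Rivermont receives 3.

3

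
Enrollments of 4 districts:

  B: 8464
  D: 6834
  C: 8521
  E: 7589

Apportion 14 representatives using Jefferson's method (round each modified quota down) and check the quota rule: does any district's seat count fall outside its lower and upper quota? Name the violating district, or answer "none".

none

Standard quotas: B 3.773, D 3.046, C 3.798, E 3.383.
Jefferson allocation: B 4, D 3, C 4, E 3.
Every allocation lies between the lower and upper quota.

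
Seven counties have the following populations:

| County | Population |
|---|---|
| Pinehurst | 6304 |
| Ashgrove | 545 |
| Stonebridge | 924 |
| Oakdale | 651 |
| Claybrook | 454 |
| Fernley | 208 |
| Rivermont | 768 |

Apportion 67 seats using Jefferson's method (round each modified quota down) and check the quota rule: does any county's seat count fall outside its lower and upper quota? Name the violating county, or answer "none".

Pinehurst

Standard quotas: Pinehurst 42.863, Ashgrove 3.706, Stonebridge 6.283, Oakdale 4.426, Claybrook 3.087, Fernley 1.414, Rivermont 5.222.
Jefferson allocation: Pinehurst 45, Ashgrove 3, Stonebridge 6, Oakdale 4, Claybrook 3, Fernley 1, Rivermont 5.
Pinehurst has quota 42.863 (lower 42, upper 43) but receives 45 — outside the quota interval.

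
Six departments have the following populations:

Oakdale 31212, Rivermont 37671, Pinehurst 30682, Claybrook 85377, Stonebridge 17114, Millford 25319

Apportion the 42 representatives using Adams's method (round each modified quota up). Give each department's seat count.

Oakdale=6, Rivermont=7, Pinehurst=6, Claybrook=15, Stonebridge=3, Millford=5

Standard divisor 227375/42 ≈ 5413.69; standard quotas: Oakdale 5.765, Rivermont 6.958, Pinehurst 5.667, Claybrook 15.771, Stonebridge 3.161, Millford 4.677.
Rounding up gives 6, 7, 6, 16, 4, 5 = 44 seats, so the divisor must be adjusted.
With modified divisor 5900: modified quotas Oakdale 5.290, Rivermont 6.385, Pinehurst 5.200, Claybrook 14.471, Stonebridge 2.901, Millford 4.291.
Rounding up: Oakdale 6, Rivermont 7, Pinehurst 6, Claybrook 15, Stonebridge 3, Millford 5 (total 42).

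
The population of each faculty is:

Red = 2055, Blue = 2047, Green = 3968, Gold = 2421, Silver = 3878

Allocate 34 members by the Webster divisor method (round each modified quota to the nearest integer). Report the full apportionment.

Standard divisor 14369/34 ≈ 422.618; standard quotas: Red 4.863, Blue 4.844, Green 9.389, Gold 5.729, Silver 9.176.
Rounding to the nearest integer gives Red 5, Blue 5, Green 9, Gold 6, Silver 9 — total 34, matching the house size, so no adjustment is needed.

Red=5; Blue=5; Green=9; Gold=6; Silver=9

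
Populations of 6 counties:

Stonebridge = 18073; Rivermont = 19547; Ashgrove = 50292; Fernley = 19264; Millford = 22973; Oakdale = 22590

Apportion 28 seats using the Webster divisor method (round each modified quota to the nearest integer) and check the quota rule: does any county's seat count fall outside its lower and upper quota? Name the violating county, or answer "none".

none

Standard quotas: Stonebridge 3.313, Rivermont 3.583, Ashgrove 9.219, Fernley 3.531, Millford 4.211, Oakdale 4.141.
Webster allocation: Stonebridge 3, Rivermont 4, Ashgrove 9, Fernley 4, Millford 4, Oakdale 4.
Every allocation lies between the lower and upper quota.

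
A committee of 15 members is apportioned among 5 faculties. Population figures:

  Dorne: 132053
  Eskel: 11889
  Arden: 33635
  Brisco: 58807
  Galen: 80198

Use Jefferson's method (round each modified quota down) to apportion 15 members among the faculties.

Standard divisor 316582/15 ≈ 21105.467; standard quotas: Dorne 6.257, Eskel 0.563, Arden 1.594, Brisco 2.786, Galen 3.800.
Rounding down gives 6, 0, 1, 2, 3 = 12 seats, so the divisor must be adjusted.
With modified divisor 17800: modified quotas Dorne 7.419, Eskel 0.668, Arden 1.890, Brisco 3.304, Galen 4.506.
Rounding down: Dorne 7, Eskel 0, Arden 1, Brisco 3, Galen 4 (total 15).

Dorne 7; Eskel 0; Arden 1; Brisco 3; Galen 4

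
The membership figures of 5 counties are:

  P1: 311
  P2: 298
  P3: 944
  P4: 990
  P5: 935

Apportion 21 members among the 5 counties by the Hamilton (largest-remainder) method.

Standard divisor: 3478 ÷ 21 ≈ 165.619.
Standard quotas: P1 1.878, P2 1.799, P3 5.700, P4 5.978, P5 5.645.
Lower quotas: P1 1, P2 1, P3 5, P4 5, P5 5 (sum 17, leaving 4 seats).
Remainders in descending order: P4 0.978, P1 0.878, P2 0.799, P3 0.700, P5 0.645.
The surplus seats go to P4, P1, P2, P3.

P1 2; P2 2; P3 6; P4 6; P5 5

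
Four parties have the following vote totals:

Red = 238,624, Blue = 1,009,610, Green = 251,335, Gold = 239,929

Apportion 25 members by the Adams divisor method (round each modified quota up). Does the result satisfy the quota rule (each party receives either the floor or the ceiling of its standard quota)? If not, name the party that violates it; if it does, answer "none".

Blue

Standard quotas: Red 3.429, Blue 14.510, Green 3.612, Gold 3.448.
Adams allocation: Red 4, Blue 13, Green 4, Gold 4.
Blue has quota 14.510 (lower 14, upper 15) but receives 13 — outside the quota interval.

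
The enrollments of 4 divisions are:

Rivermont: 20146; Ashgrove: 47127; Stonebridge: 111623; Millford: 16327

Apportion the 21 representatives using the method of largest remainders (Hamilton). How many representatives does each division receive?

The standard divisor is 195223/21 ≈ 9296.333.
Standard quotas: Rivermont 2.1671, Ashgrove 5.0694, Stonebridge 12.0072, Millford 1.7563.
Lower quotas: Rivermont 2, Ashgrove 5, Stonebridge 12, Millford 1 (sum 20, leaving 1 seat).
Remainders in descending order: Millford 0.7563, Rivermont 0.1671, Ashgrove 0.0694, Stonebridge 0.0072.
Largest remainder: Millford receives the extra seat.

Rivermont 2, Ashgrove 5, Stonebridge 12, Millford 2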